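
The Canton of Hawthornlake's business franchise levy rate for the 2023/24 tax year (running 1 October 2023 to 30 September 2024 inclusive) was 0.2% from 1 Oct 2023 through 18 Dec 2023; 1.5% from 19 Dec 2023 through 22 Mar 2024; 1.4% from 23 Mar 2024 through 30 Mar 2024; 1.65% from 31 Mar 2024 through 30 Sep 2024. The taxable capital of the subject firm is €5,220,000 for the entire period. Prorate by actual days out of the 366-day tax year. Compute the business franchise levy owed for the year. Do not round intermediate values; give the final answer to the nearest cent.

€67,474.92

1 Oct – 18 Dec 2023: 79 days at 0.2% → €5,220,000 × 0.2% × 79/366 = €2,253.4426
19 Dec 2023 – 22 Mar 2024: 95 days at 1.5% → €5,220,000 × 1.5% × 95/366 = €20,323.7705
23 Mar – 30 Mar 2024: 8 days at 1.4% → €5,220,000 × 1.4% × 8/366 = €1,597.3770
31 Mar – 30 Sep 2024: 184 days at 1.65% → €5,220,000 × 1.65% × 184/366 = €43,300.3279
Total = €67,474.9180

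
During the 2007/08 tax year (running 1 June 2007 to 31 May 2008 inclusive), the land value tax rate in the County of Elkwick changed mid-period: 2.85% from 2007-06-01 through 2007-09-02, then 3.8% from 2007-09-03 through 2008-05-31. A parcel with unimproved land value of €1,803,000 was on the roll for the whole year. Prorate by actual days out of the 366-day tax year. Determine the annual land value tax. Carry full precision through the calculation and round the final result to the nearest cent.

2007-06-01 to 2007-09-02: 94 days at 2.85% → €1,803,000 × 2.85% × 94/366 = €13,197.3689
2007-09-03 to 2008-05-31: 272 days at 3.8% → €1,803,000 × 3.8% × 272/366 = €50,917.5082
Total = €64,114.8770

€64,114.88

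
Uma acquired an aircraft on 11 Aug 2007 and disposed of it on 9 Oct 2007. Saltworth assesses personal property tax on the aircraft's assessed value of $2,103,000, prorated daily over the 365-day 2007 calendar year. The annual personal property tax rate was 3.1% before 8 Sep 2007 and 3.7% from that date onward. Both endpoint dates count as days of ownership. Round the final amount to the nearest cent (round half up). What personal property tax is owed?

11 Aug – 7 Sep 2007: 28 days at 3.1% → $2,103,000 × 3.1% × 28/365 = $5,001.1068
8 Sep – 9 Oct 2007: 32 days at 3.7% → $2,103,000 × 3.7% × 32/365 = $6,821.7863
Total = $11,822.8932

$11,822.89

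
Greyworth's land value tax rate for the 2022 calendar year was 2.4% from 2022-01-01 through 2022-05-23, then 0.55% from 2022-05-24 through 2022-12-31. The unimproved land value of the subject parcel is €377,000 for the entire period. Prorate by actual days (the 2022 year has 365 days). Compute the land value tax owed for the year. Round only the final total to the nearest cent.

€4,805.98

2022-01-01 to 2022-05-23: 143 days at 2.4% → €377,000 × 2.4% × 143/365 = €3,544.8329
2022-05-24 to 2022-12-31: 222 days at 0.55% → €377,000 × 0.55% × 222/365 = €1,261.1425
Total = €4,805.9753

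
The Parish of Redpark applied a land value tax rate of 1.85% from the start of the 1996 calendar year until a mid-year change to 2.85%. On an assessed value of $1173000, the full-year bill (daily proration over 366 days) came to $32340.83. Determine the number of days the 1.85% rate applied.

34 days

Let d = days at the first rate; then 366 − d days at the second rate.
$1173000 × [1.85%·d + 2.85%·(366−d)] / 366 = $32340.83
Solving gives d = 34, so the new rate took effect on 4 Feb 1996.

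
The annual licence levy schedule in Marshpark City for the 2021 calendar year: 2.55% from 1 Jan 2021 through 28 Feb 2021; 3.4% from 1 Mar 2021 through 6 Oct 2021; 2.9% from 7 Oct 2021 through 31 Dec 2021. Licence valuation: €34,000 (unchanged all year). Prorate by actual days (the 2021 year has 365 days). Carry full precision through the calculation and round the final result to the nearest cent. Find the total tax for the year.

€1,069.23

1 Jan – 28 Feb 2021: 59 days at 2.55% → €34,000 × 2.55% × 59/365 = €140.1452
1 Mar – 6 Oct 2021: 220 days at 3.4% → €34,000 × 3.4% × 220/365 = €696.7671
7 Oct – 31 Dec 2021: 86 days at 2.9% → €34,000 × 2.9% × 86/365 = €232.3178
Total = €1,069.2301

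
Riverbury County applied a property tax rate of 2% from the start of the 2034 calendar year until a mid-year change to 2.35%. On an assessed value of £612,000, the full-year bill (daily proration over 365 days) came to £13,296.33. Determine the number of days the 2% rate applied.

185 days

Let d = days at the first rate; then 365 − d days at the second rate.
£612,000 × [2%·d + 2.35%·(365−d)] / 365 = £13,296.33
Solving gives d = 185, so the new rate took effect on 5 July 2034.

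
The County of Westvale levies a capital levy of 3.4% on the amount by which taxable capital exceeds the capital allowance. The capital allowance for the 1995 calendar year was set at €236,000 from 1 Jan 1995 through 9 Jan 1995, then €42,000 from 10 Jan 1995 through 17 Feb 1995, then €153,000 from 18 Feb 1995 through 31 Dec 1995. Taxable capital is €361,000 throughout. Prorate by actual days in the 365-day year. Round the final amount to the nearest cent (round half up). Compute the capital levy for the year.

1 Jan – 9 Jan 1995: 9 days, exemption €236,000 → (€361,000 − €236,000) × 3.4% × 9/365 = €104.7945
10 Jan – 17 Feb 1995: 39 days, exemption €42,000 → (€361,000 − €42,000) × 3.4% × 39/365 = €1,158.8877
18 Feb – 31 Dec 1995: 317 days, exemption €153,000 → (€361,000 − €153,000) × 3.4% × 317/365 = €6,141.9836
Total = €7,405.6658

€7,405.67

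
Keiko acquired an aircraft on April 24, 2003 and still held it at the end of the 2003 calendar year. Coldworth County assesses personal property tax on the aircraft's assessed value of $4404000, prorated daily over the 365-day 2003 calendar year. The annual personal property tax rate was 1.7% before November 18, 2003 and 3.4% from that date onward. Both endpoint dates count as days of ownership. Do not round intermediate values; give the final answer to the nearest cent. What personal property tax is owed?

$60714.87

April 24 – November 17, 2003: 208 days at 1.7% → $4404000 × 1.7% × 208/365 = $42664.5041
November 18 – December 31, 2003: 44 days at 3.4% → $4404000 × 3.4% × 44/365 = $18050.3671
Total = $60714.8712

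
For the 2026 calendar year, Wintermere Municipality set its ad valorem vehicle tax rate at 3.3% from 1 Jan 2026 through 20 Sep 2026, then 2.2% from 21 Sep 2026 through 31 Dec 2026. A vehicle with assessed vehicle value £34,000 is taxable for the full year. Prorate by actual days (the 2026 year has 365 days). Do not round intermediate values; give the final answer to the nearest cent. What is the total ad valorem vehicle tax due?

1 Jan – 20 Sep 2026: 263 days at 3.3% → £34,000 × 3.3% × 263/365 = £808.4548
21 Sep – 31 Dec 2026: 102 days at 2.2% → £34,000 × 2.2% × 102/365 = £209.0301
Total = £1,017.4849

£1,017.48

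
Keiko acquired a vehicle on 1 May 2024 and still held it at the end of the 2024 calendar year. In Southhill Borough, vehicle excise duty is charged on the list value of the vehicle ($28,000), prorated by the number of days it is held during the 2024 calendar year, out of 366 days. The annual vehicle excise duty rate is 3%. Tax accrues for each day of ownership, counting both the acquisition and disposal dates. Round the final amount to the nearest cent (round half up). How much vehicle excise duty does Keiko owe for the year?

Days held (1 May – 31 Dec 2024): 245 out of 366
Tax = $28,000 × 3% × 245/366 = $562.2951

$562.30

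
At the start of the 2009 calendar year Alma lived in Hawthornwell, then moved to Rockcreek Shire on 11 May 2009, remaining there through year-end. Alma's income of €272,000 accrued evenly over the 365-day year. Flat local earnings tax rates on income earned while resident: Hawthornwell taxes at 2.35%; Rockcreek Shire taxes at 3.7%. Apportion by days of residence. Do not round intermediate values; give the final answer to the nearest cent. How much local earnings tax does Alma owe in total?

€8,756.16

Hawthornwell, 1 January – 10 May 2009: 130 days → €272,000 × 2.35% × 130/365 = €2,276.6027
Rockcreek Shire, 11 May – 31 December 2009: 235 days → €272,000 × 3.7% × 235/365 = €6,479.5616
Total = €8,756.1644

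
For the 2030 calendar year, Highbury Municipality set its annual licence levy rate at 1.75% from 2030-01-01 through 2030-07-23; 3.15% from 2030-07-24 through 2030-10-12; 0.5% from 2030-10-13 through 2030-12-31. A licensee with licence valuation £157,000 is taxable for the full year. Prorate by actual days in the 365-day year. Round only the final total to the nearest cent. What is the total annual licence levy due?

£2,805.14

2030-01-01 to 2030-07-23: 204 days at 1.75% → £157,000 × 1.75% × 204/365 = £1,535.5890
2030-07-24 to 2030-10-12: 81 days at 3.15% → £157,000 × 3.15% × 81/365 = £1,097.4945
2030-10-13 to 2030-12-31: 80 days at 0.5% → £157,000 × 0.5% × 80/365 = £172.0548
Total = £2,805.1384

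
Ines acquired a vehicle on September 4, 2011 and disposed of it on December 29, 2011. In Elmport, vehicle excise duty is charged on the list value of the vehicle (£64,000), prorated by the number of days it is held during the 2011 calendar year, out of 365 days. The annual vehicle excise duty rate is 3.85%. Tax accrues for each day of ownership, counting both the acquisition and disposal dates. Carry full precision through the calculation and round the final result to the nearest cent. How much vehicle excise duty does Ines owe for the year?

£789.83

Days held (September 4 – December 29, 2011): 117 out of 365
Tax = £64,000 × 3.85% × 117/365 = £789.8301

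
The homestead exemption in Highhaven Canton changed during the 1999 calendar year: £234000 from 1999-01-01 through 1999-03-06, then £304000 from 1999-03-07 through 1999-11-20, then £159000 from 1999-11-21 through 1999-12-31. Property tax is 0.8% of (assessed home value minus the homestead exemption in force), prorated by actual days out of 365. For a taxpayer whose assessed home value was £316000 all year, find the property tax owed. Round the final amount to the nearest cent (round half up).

£326.03

1999-01-01 to 1999-03-06: 65 days, exemption £234000 → (£316000 − £234000) × 0.8% × 65/365 = £116.8219
1999-03-07 to 1999-11-20: 259 days, exemption £304000 → (£316000 − £304000) × 0.8% × 259/365 = £68.1205
1999-11-21 to 1999-12-31: 41 days, exemption £159000 → (£316000 − £159000) × 0.8% × 41/365 = £141.0849
Total = £326.0274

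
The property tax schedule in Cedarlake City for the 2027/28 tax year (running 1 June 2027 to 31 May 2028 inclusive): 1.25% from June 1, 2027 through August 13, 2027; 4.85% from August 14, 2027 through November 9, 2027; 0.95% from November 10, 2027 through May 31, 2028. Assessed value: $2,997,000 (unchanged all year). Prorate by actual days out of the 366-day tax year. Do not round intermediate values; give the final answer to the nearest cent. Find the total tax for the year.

$58,392.37

June 1 – August 13, 2027: 74 days at 1.25% → $2,997,000 × 1.25% × 74/366 = $7,574.3852
August 14 – November 9, 2027: 88 days at 4.85% → $2,997,000 × 4.85% × 88/366 = $34,948.6230
November 10, 2027 – May 31, 2028: 204 days at 0.95% → $2,997,000 × 0.95% × 204/366 = $15,869.3607
Total = $58,392.3689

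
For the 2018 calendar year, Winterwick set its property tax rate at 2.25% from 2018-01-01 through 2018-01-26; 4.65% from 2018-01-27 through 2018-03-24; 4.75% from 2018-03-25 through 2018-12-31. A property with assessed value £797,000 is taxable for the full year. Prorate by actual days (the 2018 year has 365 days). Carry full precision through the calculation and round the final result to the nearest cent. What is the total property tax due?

£36,313.72

2018-01-01 to 2018-01-26: 26 days at 2.25% → £797,000 × 2.25% × 26/365 = £1,277.3836
2018-01-27 to 2018-03-24: 57 days at 4.65% → £797,000 × 4.65% × 57/365 = £5,787.5301
2018-03-25 to 2018-12-31: 282 days at 4.75% → £797,000 × 4.75% × 282/365 = £29,248.8082
Total = £36,313.7219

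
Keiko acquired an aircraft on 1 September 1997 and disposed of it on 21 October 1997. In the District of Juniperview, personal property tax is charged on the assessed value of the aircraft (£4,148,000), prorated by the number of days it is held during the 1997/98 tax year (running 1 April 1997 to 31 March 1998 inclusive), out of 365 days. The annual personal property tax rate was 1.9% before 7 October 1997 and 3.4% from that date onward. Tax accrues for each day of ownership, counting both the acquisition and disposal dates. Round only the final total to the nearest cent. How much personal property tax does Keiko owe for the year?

1 September – 6 October 1997: 36 days at 1.9% → £4,148,000 × 1.9% × 36/365 = £7,773.2384
7 October – 21 October 1997: 15 days at 3.4% → £4,148,000 × 3.4% × 15/365 = £5,795.8356
Total = £13,569.0740

£13,569.07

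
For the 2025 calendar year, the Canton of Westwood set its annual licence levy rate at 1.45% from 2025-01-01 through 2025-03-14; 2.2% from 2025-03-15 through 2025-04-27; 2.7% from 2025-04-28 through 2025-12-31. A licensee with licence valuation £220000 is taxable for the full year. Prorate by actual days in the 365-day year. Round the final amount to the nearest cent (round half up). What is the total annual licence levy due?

2025-01-01 to 2025-03-14: 73 days at 1.45% → £220000 × 1.45% × 73/365 = £638.0000
2025-03-15 to 2025-04-27: 44 days at 2.2% → £220000 × 2.2% × 44/365 = £583.4521
2025-04-28 to 2025-12-31: 248 days at 2.7% → £220000 × 2.7% × 248/365 = £4035.9452
Total = £5257.3973

£5257.40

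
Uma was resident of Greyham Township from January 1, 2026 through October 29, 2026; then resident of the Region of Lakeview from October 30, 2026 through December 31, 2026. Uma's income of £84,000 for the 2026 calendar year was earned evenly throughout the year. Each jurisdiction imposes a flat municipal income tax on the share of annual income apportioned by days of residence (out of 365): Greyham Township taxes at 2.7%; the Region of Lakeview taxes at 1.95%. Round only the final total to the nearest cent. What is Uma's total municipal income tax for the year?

£2,159.26

Greyham Township, January 1 – October 29, 2026: 302 days → £84,000 × 2.7% × 302/365 = £1,876.5370
The Region of Lakeview, October 30 – December 31, 2026: 63 days → £84,000 × 1.95% × 63/365 = £282.7233
Total = £2,159.2603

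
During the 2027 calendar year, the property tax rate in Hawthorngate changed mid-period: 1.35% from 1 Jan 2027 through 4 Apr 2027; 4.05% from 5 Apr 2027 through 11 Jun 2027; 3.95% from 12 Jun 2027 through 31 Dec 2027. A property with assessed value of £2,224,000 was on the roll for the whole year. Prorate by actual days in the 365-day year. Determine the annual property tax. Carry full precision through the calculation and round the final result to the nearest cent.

1 Jan – 4 Apr 2027: 94 days at 1.35% → £2,224,000 × 1.35% × 94/365 = £7,732.2082
5 Apr – 11 Jun 2027: 68 days at 4.05% → £2,224,000 × 4.05% × 68/365 = £16,780.5370
12 Jun – 31 Dec 2027: 203 days at 3.95% → £2,224,000 × 3.95% × 203/365 = £48,857.9288
Total = £73,370.6740

£73,370.67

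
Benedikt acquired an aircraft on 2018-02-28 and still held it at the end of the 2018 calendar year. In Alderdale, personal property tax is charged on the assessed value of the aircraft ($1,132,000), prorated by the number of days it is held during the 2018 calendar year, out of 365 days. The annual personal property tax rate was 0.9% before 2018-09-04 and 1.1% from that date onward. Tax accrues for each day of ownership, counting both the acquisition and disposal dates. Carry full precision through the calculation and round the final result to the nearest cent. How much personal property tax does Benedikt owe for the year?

2018-02-28 to 2018-09-03: 188 days at 0.9% → $1,132,000 × 0.9% × 188/365 = $5,247.5178
2018-09-04 to 2018-12-31: 119 days at 1.1% → $1,132,000 × 1.1% × 119/365 = $4,059.6932
Total = $9,307.2110

$9,307.21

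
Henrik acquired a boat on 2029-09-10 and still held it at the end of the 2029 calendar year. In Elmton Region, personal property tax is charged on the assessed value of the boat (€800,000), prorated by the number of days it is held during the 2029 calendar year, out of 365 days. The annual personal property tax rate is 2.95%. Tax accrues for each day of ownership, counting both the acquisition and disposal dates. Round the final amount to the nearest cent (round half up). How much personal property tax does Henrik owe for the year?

€7,306.30

Days held (2029-09-10 to 2029-12-31): 113 out of 365
Tax = €800,000 × 2.95% × 113/365 = €7,306.3014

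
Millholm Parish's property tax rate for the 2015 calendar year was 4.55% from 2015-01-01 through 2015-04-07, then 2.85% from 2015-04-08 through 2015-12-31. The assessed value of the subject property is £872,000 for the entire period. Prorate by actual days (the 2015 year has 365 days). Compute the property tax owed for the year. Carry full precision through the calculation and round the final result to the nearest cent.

£28,791.53

2015-01-01 to 2015-04-07: 97 days at 4.55% → £872,000 × 4.55% × 97/365 = £10,544.0329
2015-04-08 to 2015-12-31: 268 days at 2.85% → £872,000 × 2.85% × 268/365 = £18,247.4959
Total = £28,791.5288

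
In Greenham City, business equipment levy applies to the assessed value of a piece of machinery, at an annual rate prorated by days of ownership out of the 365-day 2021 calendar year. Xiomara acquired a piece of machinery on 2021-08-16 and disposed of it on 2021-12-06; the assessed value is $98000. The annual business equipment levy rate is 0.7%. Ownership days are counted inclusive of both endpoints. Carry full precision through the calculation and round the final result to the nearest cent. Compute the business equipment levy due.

Days held (2021-08-16 to 2021-12-06): 113 out of 365
Tax = $98000 × 0.7% × 113/365 = $212.3781

$212.38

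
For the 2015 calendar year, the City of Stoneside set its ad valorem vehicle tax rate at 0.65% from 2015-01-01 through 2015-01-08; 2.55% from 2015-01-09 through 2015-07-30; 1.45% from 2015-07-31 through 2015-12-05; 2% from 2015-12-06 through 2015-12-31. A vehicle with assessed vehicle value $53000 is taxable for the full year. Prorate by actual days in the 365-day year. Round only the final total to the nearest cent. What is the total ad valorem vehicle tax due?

$1104.22

2015-01-01 to 2015-01-08: 8 days at 0.65% → $53000 × 0.65% × 8/365 = $7.5507
2015-01-09 to 2015-07-30: 203 days at 2.55% → $53000 × 2.55% × 203/365 = $751.6562
2015-07-31 to 2015-12-05: 128 days at 1.45% → $53000 × 1.45% × 128/365 = $269.5014
2015-12-06 to 2015-12-31: 26 days at 2% → $53000 × 2% × 26/365 = $75.5068
Total = $1104.2151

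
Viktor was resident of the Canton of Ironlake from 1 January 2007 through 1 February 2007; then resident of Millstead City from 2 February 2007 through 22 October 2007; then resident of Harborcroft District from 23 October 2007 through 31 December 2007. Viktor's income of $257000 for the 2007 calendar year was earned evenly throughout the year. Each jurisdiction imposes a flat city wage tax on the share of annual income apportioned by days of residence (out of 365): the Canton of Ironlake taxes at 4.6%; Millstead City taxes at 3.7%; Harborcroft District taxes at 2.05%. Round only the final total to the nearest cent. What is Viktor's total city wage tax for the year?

The Canton of Ironlake, 1 January – 1 February 2007: 32 days → $257000 × 4.6% × 32/365 = $1036.4493
Millstead City, 2 February – 22 October 2007: 263 days → $257000 × 3.7% × 263/365 = $6851.6904
Harborcroft District, 23 October – 31 December 2007: 70 days → $257000 × 2.05% × 70/365 = $1010.3973
Total = $8898.5370

$8898.54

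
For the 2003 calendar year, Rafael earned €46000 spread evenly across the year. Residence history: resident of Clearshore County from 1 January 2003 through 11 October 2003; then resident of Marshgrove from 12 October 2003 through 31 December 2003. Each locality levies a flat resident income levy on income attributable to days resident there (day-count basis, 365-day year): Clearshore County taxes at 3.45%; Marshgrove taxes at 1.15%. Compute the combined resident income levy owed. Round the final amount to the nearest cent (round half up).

Clearshore County, 1 January – 11 October 2003: 284 days → €46000 × 3.45% × 284/365 = €1234.8164
Marshgrove, 12 October – 31 December 2003: 81 days → €46000 × 1.15% × 81/365 = €117.3945
Total = €1352.2110

€1352.21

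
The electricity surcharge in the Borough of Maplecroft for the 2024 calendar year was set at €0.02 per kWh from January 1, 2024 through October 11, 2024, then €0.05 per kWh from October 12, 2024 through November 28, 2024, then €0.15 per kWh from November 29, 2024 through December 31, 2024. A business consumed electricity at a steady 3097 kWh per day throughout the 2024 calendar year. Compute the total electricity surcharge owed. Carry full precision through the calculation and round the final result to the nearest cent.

January 1 – October 11, 2024: 285 days × 3097 kWh/day = 882,645 kWh at €0.02/kWh → €17,652.90
October 12 – November 28, 2024: 48 days × 3097 kWh/day = 148,656 kWh at €0.05/kWh → €7,432.80
November 29 – December 31, 2024: 33 days × 3097 kWh/day = 102,201 kWh at €0.15/kWh → €15,330.15

€40,415.85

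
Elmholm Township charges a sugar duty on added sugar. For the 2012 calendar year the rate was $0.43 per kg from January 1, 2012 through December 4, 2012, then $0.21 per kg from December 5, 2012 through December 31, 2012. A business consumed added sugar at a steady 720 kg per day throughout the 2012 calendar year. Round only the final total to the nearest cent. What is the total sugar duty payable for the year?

$109036.80

January 1 – December 4, 2012: 339 days × 720 kg/day = 244,080 kg at $0.43/kg → $104954.40
December 5 – December 31, 2012: 27 days × 720 kg/day = 19,440 kg at $0.21/kg → $4082.40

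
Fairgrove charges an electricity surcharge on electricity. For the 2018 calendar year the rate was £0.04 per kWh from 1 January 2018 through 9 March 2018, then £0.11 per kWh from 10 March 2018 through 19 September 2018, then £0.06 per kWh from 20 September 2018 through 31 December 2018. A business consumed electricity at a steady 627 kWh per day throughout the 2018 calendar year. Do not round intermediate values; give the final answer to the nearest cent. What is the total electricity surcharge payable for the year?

1 January – 9 March 2018: 68 days × 627 kWh/day = 42,636 kWh at £0.04/kWh → £1705.44
10 March – 19 September 2018: 194 days × 627 kWh/day = 121,638 kWh at £0.11/kWh → £13380.18
20 September – 31 December 2018: 103 days × 627 kWh/day = 64,581 kWh at £0.06/kWh → £3874.86

£18960.48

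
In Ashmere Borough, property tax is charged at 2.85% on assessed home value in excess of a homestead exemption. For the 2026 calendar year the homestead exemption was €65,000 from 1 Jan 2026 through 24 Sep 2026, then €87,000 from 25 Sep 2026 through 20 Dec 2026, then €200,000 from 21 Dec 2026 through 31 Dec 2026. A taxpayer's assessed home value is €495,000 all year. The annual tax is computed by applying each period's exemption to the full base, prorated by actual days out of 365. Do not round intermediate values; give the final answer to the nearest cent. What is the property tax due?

€11,989.60

1 Jan – 24 Sep 2026: 267 days, exemption €65,000 → (€495,000 − €65,000) × 2.85% × 267/365 = €8,964.6164
25 Sep – 20 Dec 2026: 87 days, exemption €87,000 → (€495,000 − €87,000) × 2.85% × 87/365 = €2,771.6055
21 Dec – 31 Dec 2026: 11 days, exemption €200,000 → (€495,000 − €200,000) × 2.85% × 11/365 = €253.3767
Total = €11,989.5986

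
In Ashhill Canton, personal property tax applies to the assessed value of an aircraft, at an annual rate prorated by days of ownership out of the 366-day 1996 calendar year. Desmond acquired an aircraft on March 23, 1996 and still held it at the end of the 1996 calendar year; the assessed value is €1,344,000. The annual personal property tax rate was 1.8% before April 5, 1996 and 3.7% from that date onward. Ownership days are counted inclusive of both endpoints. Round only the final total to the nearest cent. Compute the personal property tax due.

March 23 – April 4, 1996: 13 days at 1.8% → €1,344,000 × 1.8% × 13/366 = €859.2787
April 5 – December 31, 1996: 271 days at 3.7% → €1,344,000 × 3.7% × 271/366 = €36,820.4590
Total = €37,679.7377

€37,679.74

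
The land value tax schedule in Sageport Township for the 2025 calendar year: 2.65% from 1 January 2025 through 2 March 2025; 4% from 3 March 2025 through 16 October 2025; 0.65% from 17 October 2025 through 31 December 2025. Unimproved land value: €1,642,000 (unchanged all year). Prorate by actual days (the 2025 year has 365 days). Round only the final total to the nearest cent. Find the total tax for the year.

1 January – 2 March 2025: 61 days at 2.65% → €1,642,000 × 2.65% × 61/365 = €7,272.0356
3 March – 16 October 2025: 228 days at 4% → €1,642,000 × 4% × 228/365 = €41,027.5068
17 October – 31 December 2025: 76 days at 0.65% → €1,642,000 × 0.65% × 76/365 = €2,222.3233
Total = €50,521.8658

€50,521.87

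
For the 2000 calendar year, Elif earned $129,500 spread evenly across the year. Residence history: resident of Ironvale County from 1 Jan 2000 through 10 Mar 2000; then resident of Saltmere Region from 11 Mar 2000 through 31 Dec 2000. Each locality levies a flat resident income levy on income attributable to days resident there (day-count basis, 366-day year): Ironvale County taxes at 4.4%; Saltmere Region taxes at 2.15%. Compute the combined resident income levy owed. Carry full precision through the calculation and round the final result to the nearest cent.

Ironvale County, 1 Jan – 10 Mar 2000: 70 days → $129,500 × 4.4% × 70/366 = $1,089.7814
Saltmere Region, 11 Mar – 31 Dec 2000: 296 days → $129,500 × 2.15% × 296/366 = $2,251.7432
Total = $3,341.5246

$3,341.52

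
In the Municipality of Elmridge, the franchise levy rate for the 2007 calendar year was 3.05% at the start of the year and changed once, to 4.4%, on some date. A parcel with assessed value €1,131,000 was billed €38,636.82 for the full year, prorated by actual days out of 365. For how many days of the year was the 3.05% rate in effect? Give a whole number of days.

266 days

Let d = days at the first rate; then 365 − d days at the second rate.
€1,131,000 × [3.05%·d + 4.4%·(365−d)] / 365 = €38,636.82
Solving gives d = 266, so the new rate took effect on 24 September 2007.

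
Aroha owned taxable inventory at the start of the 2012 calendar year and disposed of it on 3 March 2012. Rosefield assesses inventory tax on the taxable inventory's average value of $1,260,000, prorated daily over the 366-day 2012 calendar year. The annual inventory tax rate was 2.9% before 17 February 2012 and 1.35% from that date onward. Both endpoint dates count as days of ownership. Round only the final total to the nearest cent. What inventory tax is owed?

$5,435.90

1 January – 16 February 2012: 47 days at 2.9% → $1,260,000 × 2.9% × 47/366 = $4,692.2951
17 February – 3 March 2012: 16 days at 1.35% → $1,260,000 × 1.35% × 16/366 = $743.6066
Total = $5,435.9016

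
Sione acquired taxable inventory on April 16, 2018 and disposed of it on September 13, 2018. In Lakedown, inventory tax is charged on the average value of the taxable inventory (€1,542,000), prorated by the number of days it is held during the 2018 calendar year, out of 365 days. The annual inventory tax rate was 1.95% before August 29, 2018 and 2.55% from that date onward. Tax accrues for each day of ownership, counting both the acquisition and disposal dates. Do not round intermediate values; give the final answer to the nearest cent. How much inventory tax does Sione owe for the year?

€12,845.07

April 16 – August 28, 2018: 135 days at 1.95% → €1,542,000 × 1.95% × 135/365 = €11,121.4110
August 29 – September 13, 2018: 16 days at 2.55% → €1,542,000 × 2.55% × 16/365 = €1,723.6603
Total = €12,845.0712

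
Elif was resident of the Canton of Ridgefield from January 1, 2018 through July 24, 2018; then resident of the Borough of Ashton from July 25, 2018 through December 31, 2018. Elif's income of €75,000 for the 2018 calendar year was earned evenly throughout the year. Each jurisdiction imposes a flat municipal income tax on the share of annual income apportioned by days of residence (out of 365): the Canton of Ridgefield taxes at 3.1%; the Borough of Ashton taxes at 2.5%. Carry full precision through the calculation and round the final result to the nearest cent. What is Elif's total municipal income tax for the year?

€2,127.74

The Canton of Ridgefield, January 1 – July 24, 2018: 205 days → €75,000 × 3.1% × 205/365 = €1,305.8219
The Borough of Ashton, July 25 – December 31, 2018: 160 days → €75,000 × 2.5% × 160/365 = €821.9178
Total = €2,127.7397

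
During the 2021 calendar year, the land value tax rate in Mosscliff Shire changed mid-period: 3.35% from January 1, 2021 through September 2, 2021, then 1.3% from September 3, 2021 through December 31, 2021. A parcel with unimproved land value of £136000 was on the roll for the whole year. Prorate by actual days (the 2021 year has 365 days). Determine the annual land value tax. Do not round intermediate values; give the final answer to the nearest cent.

£3639.40

January 1 – September 2, 2021: 245 days at 3.35% → £136000 × 3.35% × 245/365 = £3058.1370
September 3 – December 31, 2021: 120 days at 1.3% → £136000 × 1.3% × 120/365 = £581.2603
Total = £3639.3973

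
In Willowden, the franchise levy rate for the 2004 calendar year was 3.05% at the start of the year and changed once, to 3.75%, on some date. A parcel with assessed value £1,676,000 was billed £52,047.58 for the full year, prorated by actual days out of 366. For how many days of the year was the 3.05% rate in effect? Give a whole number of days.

337 days

Let d = days at the first rate; then 366 − d days at the second rate.
£1,676,000 × [3.05%·d + 3.75%·(366−d)] / 366 = £52,047.58
Solving gives d = 337, so the new rate took effect on 3 Dec 2004.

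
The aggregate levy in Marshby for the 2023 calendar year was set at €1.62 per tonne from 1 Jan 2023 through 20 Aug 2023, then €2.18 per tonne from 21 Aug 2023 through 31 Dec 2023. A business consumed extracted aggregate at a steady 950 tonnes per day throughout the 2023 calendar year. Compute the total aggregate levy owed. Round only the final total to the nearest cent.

1 Jan – 20 Aug 2023: 232 days × 950 tonnes/day = 220,400 tonnes at €1.62/tonne → €357,048.00
21 Aug – 31 Dec 2023: 133 days × 950 tonnes/day = 126,350 tonnes at €2.18/tonne → €275,443.00

€632,491.00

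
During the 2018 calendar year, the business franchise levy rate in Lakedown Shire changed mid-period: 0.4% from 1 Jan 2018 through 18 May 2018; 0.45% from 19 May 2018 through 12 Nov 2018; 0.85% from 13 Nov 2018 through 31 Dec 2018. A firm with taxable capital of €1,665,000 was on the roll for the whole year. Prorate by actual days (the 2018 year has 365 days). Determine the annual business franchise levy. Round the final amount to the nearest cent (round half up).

1 Jan – 18 May 2018: 138 days at 0.4% → €1,665,000 × 0.4% × 138/365 = €2,518.0274
19 May – 12 Nov 2018: 178 days at 0.45% → €1,665,000 × 0.45% × 178/365 = €3,653.8767
13 Nov – 31 Dec 2018: 49 days at 0.85% → €1,665,000 × 0.85% × 49/365 = €1,899.9247
Total = €8,071.8288

€8,071.83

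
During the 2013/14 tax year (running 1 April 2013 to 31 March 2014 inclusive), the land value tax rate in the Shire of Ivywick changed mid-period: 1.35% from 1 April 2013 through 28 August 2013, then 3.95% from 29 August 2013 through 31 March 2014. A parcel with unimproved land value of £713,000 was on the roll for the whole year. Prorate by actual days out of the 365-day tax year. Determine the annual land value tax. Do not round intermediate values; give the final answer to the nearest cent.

1 April – 28 August 2013: 150 days at 1.35% → £713,000 × 1.35% × 150/365 = £3,955.6849
29 August 2013 – 31 March 2014: 215 days at 3.95% → £713,000 × 3.95% × 215/365 = £16,589.4589
Total = £20,545.1438

£20,545.14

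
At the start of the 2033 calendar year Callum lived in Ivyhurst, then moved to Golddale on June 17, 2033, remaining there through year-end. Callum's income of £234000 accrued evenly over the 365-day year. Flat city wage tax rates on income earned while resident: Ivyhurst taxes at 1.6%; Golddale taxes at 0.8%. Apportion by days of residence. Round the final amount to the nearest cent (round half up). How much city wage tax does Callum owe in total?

Ivyhurst, January 1 – June 16, 2033: 167 days → £234000 × 1.6% × 167/365 = £1713.0082
Golddale, June 17 – December 31, 2033: 198 days → £234000 × 0.8% × 198/365 = £1015.4959
Total = £2728.5041

£2728.50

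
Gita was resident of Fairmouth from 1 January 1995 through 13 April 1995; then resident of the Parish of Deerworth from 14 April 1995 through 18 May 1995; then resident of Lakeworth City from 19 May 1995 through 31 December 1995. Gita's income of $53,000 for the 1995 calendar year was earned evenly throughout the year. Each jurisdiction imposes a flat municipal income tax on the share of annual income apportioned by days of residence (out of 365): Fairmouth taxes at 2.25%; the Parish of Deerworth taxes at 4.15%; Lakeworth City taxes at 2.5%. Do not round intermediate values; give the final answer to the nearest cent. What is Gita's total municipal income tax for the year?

$1,371.47

Fairmouth, 1 January – 13 April 1995: 103 days → $53,000 × 2.25% × 103/365 = $336.5137
The Parish of Deerworth, 14 April – 18 May 1995: 35 days → $53,000 × 4.15% × 35/365 = $210.9110
Lakeworth City, 19 May – 31 December 1995: 227 days → $53,000 × 2.5% × 227/365 = $824.0411
Total = $1,371.4658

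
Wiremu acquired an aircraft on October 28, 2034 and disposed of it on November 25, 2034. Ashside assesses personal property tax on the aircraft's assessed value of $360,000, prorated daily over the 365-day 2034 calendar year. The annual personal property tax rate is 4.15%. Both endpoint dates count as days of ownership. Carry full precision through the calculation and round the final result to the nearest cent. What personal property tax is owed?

$1,187.01

Days held (October 28 – November 25, 2034): 29 out of 365
Tax = $360,000 × 4.15% × 29/365 = $1,187.0137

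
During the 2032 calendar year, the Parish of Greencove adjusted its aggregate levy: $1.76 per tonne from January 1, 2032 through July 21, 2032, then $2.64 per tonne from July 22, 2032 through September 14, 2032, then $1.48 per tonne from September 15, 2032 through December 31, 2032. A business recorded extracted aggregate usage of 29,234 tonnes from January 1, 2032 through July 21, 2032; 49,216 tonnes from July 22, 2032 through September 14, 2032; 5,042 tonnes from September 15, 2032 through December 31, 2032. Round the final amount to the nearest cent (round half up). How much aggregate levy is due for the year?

January 1 – July 21, 2032: 29,234 tonnes at $1.76/tonne → $51,451.84
July 22 – September 14, 2032: 49,216 tonnes at $2.64/tonne → $129,930.24
September 15 – December 31, 2032: 5,042 tonnes at $1.48/tonne → $7,462.16

$188,844.24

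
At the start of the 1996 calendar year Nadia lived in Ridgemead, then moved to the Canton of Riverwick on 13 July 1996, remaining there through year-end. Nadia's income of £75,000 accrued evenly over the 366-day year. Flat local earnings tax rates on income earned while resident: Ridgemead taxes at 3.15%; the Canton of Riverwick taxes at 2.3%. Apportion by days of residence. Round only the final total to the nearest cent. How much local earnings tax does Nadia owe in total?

Ridgemead, 1 January – 12 July 1996: 194 days → £75,000 × 3.15% × 194/366 = £1,252.2541
The Canton of Riverwick, 13 July – 31 December 1996: 172 days → £75,000 × 2.3% × 172/366 = £810.6557
Total = £2,062.9098

£2,062.91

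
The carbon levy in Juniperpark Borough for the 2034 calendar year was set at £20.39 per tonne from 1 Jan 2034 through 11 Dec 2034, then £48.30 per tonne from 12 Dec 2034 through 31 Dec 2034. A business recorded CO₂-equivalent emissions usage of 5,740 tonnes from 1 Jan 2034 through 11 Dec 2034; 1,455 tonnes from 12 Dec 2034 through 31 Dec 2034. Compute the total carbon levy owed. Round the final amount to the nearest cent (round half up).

£187,315.10

1 Jan – 11 Dec 2034: 5,740 tonnes at £20.39/tonne → £117,038.60
12 Dec – 31 Dec 2034: 1,455 tonnes at £48.30/tonne → £70,276.50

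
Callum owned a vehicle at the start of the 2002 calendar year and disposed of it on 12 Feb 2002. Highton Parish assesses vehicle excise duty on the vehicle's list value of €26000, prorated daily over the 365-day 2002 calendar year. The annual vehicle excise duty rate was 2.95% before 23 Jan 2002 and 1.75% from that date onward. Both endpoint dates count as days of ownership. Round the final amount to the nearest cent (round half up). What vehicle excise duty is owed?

1 Jan – 22 Jan 2002: 22 days at 2.95% → €26000 × 2.95% × 22/365 = €46.2301
23 Jan – 12 Feb 2002: 21 days at 1.75% → €26000 × 1.75% × 21/365 = €26.1781
Total = €72.4082

€72.41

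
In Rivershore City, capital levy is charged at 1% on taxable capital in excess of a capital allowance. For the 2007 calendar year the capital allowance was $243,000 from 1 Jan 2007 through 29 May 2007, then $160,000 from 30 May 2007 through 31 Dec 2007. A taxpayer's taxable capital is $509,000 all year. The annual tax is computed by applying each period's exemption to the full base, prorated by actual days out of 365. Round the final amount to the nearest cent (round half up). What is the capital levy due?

$3,151.18

1 Jan – 29 May 2007: 149 days, exemption $243,000 → ($509,000 − $243,000) × 1% × 149/365 = $1,085.8630
30 May – 31 Dec 2007: 216 days, exemption $160,000 → ($509,000 − $160,000) × 1% × 216/365 = $2,065.3151
Total = $3,151.1781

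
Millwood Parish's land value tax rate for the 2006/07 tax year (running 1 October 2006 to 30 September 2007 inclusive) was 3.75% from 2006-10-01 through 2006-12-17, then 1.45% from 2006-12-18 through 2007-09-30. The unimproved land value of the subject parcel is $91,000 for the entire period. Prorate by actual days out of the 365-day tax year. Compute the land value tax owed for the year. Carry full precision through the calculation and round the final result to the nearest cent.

$1,766.77

2006-10-01 to 2006-12-17: 78 days at 3.75% → $91,000 × 3.75% × 78/365 = $729.2466
2006-12-18 to 2007-09-30: 287 days at 1.45% → $91,000 × 1.45% × 287/365 = $1,037.5247
Total = $1,766.7712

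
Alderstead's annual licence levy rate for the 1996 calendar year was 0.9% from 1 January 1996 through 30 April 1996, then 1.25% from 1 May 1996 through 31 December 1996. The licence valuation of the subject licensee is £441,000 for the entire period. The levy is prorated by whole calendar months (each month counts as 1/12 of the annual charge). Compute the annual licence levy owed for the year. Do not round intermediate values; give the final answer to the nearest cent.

1 January – 30 April 1996: 4 months at 0.9% → £441,000 × 0.9% × 4/12 = £1,323.0000
1 May – 31 December 1996: 8 months at 1.25% → £441,000 × 1.25% × 8/12 = £3,675.0000
Total = £4,998.0000

£4,998.00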